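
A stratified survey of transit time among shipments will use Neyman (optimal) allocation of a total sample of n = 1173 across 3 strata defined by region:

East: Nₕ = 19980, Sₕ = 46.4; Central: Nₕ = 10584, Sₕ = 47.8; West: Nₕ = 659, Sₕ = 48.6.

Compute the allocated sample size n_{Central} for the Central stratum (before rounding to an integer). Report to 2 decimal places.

405.07

Neyman allocation: nₕ = n·NₕSₕ / Σⱼ NⱼSⱼ.
Σ NⱼSⱼ = 19980·46.4 + 10584·47.8 + 659·48.6 = 1.4650146 × 10^6.
n_{Central} = 1173·10584·47.8 / (1.4650146 × 10^6) = 405.07.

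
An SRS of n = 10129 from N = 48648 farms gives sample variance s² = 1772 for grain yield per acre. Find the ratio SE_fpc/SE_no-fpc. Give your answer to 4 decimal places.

0.8898

f = n/N = 10129/48648 = 0.20821000.
SE_no-fpc = √(s²/n) = 0.41826216; SE_fpc = √((1−f)s²/n) = 0.37218047.
Ratio = √(1−f) = 0.88982583.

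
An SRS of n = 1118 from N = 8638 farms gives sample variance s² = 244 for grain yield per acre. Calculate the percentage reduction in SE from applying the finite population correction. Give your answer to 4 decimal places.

f = n/N = 1118/8638 = 0.12942811.
SE_no-fpc = √(s²/n) = 0.46716899; SE_fpc = √((1−f)s²/n) = 0.43588942.
Ratio = √(1−f) = 0.93304442. Reduction = 100·(1 − 0.93304442) = 6.6956%.

6.6956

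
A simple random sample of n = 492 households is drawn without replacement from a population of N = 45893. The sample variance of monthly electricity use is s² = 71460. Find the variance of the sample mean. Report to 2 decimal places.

143.69

Under SRS without replacement, Var(ȳ) = (1 − f)·s²/n with f = n/N = 492/45893 = 0.01072059.
Var(ȳ) = (1 − 0.01072059)·71460/492 = 0.98927941·145.2439 = 143.6868.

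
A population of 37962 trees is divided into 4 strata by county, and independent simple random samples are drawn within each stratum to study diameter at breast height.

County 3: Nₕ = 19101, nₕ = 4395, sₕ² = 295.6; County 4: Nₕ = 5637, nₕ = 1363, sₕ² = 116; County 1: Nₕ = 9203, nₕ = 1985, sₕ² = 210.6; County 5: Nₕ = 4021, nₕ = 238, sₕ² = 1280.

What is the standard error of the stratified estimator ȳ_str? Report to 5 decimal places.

0.27603

Var(ȳ_str) = Σₕ Wₕ²(1 − fₕ)sₕ²/nₕ with Wₕ = Nₕ/N, N = 37962.
County 3: Wₕ = 0.50316106; term = 0.50316106²·(1 − 0.23009267)·295.6/4395 = 0.01310986.
County 4: Wₕ = 0.14849060; term = 0.14849060²·(1 − 0.24179528)·116/1363 = 0.0014228087.
County 1: Wₕ = 0.24242664; term = 0.24242664²·(1 − 0.21569054)·210.6/1985 = 0.0048904181.
County 5: Wₕ = 0.10592171; term = 0.10592171²·(1 − 0.05918926)·1280/238 = 0.056768217.
Sum = 0.076191304.
SE = √(0.076191304) = 0.27603.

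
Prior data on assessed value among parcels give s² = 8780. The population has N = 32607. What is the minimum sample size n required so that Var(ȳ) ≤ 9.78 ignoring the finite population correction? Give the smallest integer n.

Without fpc, n₀ = s²/D = 8780/9.78 = 897.7505.
Rounding up, n = 898.

898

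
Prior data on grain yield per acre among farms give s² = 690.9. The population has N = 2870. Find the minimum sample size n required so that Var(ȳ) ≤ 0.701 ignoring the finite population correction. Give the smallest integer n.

986

Without fpc, n₀ = s²/D = 690.9/0.701 = 985.5920.
Rounding up, n = 986.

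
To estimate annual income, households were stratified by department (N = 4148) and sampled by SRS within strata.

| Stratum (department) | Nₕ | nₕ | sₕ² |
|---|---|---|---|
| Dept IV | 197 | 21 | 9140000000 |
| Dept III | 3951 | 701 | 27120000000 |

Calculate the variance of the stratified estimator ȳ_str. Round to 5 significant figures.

Var(ȳ_str) = Σₕ Wₕ²(1 − fₕ)sₕ²/nₕ with Wₕ = Nₕ/N, N = 4148.
Dept IV: Wₕ = 0.04749277; term = 0.04749277²·(1 − 0.10659898)·9140000000/21 = 877057.97.
Dept III: Wₕ = 0.95250723; term = 0.95250723²·(1 − 0.17742344)·27120000000/701 = 2.8872511 × 10^7.
Sum = 2.9749569 × 10^7.

2.9750 × 10^7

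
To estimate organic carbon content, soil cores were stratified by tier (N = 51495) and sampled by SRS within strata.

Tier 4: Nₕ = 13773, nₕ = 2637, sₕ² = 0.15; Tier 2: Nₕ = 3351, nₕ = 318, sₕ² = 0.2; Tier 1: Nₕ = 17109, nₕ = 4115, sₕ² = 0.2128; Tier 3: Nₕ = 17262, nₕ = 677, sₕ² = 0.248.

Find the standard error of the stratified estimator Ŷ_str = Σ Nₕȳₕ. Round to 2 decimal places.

362.61

Var(Ŷ_str) = Σₕ Nₕ²(1 − fₕ)sₕ²/nₕ.
Tier 4: 13773²·(1 − 2637/13773)·0.15/2637 = 8724.4669.
Tier 2: 3351²·(1 − 318/3351)·0.2/318 = 6392.1906.
Tier 1: 17109²·(1 − 4115/17109)·0.2128/4115 = 11496.596.
Tier 3: 17262²·(1 − 677/17262)·0.248/677 = 104874.43.
Sum = 131487.68.
SE = √(131487.68) = 362.61.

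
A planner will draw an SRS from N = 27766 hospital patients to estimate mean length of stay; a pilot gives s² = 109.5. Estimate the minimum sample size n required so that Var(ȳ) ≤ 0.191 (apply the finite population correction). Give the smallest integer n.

Without fpc, n₀ = s²/D = 109.5/0.191 = 573.2984.
With fpc, (1 − n/N)·s²/n ≤ D requires n ≥ n₀/(1 + n₀/N) = 573.2984/(1 + 573.2984/27766) = 561.7007.
Rounding up, n = 562.

562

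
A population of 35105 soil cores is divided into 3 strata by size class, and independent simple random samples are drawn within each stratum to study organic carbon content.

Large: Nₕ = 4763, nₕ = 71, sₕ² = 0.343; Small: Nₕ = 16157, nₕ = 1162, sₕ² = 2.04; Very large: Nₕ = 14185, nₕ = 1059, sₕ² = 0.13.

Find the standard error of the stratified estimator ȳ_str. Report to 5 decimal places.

Var(ȳ_str) = Σₕ Wₕ²(1 − fₕ)sₕ²/nₕ with Wₕ = Nₕ/N, N = 35105.
Large: Wₕ = 0.13567868; term = 0.13567868²·(1 − 0.01490657)·0.343/71 = 8.7606514 × 10^-5.
Small: Wₕ = 0.46024783; term = 0.46024783²·(1 − 0.07191929)·2.04/1162 = 3.451384 × 10^-4.
Very large: Wₕ = 0.40407349; term = 0.40407349²·(1 − 0.07465633)·0.13/1059 = 1.8546893 × 10^-5.
Sum = 4.5129181 × 10^-4.
SE = √(4.5129181 × 10^-4) = 0.02124.

0.02124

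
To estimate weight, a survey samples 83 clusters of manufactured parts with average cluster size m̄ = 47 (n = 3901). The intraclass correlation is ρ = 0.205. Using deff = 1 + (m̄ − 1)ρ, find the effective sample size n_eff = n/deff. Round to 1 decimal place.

374.0

deff = 1 + (47 − 1)·0.205 = 1 + 9.43 = 10.43.
n_eff = 3901 / 10.43 = 374.0.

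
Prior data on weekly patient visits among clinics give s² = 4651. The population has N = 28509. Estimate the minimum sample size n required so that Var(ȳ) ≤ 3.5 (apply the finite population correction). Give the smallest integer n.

Without fpc, n₀ = s²/D = 4651/3.5 = 1328.8571.
With fpc, (1 − n/N)·s²/n ≤ D requires n ≥ n₀/(1 + n₀/N) = 1328.8571/(1 + 1328.8571/28509) = 1269.6752.
Rounding up, n = 1270.

1270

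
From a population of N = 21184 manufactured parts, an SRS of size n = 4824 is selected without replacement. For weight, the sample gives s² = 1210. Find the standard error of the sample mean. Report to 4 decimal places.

0.4401

Under SRS without replacement, Var(ȳ) = (1 − f)·s²/n with f = n/N = 4824/21184 = 0.22771903.
Var(ȳ) = (1 − 0.22771903)·1210/4824 = 0.77228097·0.25082919 = 0.19371061.
SE(ȳ) = √(0.19371061) = 0.4401.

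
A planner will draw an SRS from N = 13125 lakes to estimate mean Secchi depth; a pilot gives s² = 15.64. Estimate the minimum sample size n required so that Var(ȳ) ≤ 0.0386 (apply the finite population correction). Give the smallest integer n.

394

Without fpc, n₀ = s²/D = 15.64/0.0386 = 405.1813.
With fpc, (1 − n/N)·s²/n ≤ D requires n ≥ n₀/(1 + n₀/N) = 405.1813/(1 + 405.1813/13125) = 393.0475.
Rounding up, n = 394.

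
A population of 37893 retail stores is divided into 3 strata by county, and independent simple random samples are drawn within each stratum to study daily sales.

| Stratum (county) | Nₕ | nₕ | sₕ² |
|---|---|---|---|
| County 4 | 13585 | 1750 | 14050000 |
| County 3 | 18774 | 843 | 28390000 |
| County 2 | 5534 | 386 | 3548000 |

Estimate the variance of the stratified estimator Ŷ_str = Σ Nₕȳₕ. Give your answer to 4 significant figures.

Var(Ŷ_str) = Σₕ Nₕ²(1 − fₕ)sₕ²/nₕ.
County 4: 13585²·(1 − 1750/13585)·14050000/1750 = 1.2908215 × 10^12.
County 3: 18774²·(1 − 843/18774)·28390000/843 = 1.1337026 × 10^13.
County 2: 5534²·(1 − 386/5534)·3548000/386 = 2.6186292 × 10^11.
Sum = 1.288971 × 10^13.

1.289 × 10^13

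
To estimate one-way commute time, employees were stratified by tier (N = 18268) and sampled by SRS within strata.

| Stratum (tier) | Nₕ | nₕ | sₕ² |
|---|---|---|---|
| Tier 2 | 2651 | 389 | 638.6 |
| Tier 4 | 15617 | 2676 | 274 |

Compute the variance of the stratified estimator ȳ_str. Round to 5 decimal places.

Var(ȳ_str) = Σₕ Wₕ²(1 − fₕ)sₕ²/nₕ with Wₕ = Nₕ/N, N = 18268.
Tier 2: Wₕ = 0.14511714; term = 0.14511714²·(1 − 0.14673708)·638.6/389 = 0.02949848.
Tier 4: Wₕ = 0.85488286; term = 0.85488286²·(1 − 0.17135173)·274/2676 = 0.062008024.
Sum = 0.091506504.

0.09151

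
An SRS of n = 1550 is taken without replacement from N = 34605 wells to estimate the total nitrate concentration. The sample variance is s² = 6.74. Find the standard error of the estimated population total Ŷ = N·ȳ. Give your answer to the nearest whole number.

2230

Var(Ŷ) = N²·Var(ȳ) = N²·(1 − n/N)·s²/n.
f = 1550/34605 = 0.04479122; Var(ȳ) = 0.95520878·6.74/1550 = 0.0041536176.
Var(Ŷ) = 34605² · 0.0041536176 = 4.9739821 × 10^6.
SE(Ŷ) = √(4.9739821 × 10^6) = 2230.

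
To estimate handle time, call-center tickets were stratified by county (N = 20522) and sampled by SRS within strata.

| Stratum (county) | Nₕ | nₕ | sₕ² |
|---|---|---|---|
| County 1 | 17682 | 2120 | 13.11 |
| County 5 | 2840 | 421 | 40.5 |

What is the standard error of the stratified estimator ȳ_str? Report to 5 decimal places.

Var(ȳ_str) = Σₕ Wₕ²(1 − fₕ)sₕ²/nₕ with Wₕ = Nₕ/N, N = 20522.
County 1: Wₕ = 0.86161193; term = 0.86161193²·(1 − 0.11989594)·13.11/2120 = 0.0040403991.
County 5: Wₕ = 0.13838807; term = 0.13838807²·(1 − 0.14823944)·40.5/421 = 0.0015692342.
Sum = 0.0056096333.
SE = √(0.0056096333) = 0.07490.

0.07490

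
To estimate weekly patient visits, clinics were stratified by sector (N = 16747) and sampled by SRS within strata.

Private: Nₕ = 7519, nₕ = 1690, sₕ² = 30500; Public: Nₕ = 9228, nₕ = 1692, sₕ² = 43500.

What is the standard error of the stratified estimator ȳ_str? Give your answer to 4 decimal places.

Var(ȳ_str) = Σₕ Wₕ²(1 − fₕ)sₕ²/nₕ with Wₕ = Nₕ/N, N = 16747.
Private: Wₕ = 0.44897594; term = 0.44897594²·(1 − 0.22476393)·30500/1690 = 2.8202865.
Public: Wₕ = 0.55102406; term = 0.55102406²·(1 − 0.18335501)·43500/1692 = 6.3747526.
Sum = 9.1950391.
SE = √(9.1950391) = 3.0323.

3.0323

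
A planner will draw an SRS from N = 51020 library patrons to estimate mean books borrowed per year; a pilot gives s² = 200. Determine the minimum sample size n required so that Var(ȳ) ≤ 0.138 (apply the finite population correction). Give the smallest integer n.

1410

Without fpc, n₀ = s²/D = 200/0.138 = 1449.2754.
With fpc, (1 − n/N)·s²/n ≤ D requires n ≥ n₀/(1 + n₀/N) = 1449.2754/(1 + 1449.2754/51020) = 1409.2444.
Rounding up, n = 1410.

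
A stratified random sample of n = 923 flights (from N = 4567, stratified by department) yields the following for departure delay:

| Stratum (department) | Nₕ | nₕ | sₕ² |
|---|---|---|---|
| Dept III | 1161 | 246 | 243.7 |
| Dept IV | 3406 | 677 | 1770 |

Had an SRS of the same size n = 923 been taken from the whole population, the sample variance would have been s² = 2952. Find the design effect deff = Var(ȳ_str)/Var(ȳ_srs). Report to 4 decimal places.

0.4763

Var(ȳ_str) = Σ Wₕ²(1−fₕ)sₕ²/nₕ with Wₕ = Nₕ/4567:
  Dept III: (1161/4567)²·(1−246/1161)·243.7/246 = 0.050455872
  Dept IV: (3406/4567)²·(1−677/3406)·1770/677 = 1.1651203
  → Var(ȳ_str) = 1.2155762.
Var(ȳ_srs) = (1 − 923/4567)·2952/923 = 2.5518903.
deff = 1.2155762 / 2.5518903 = 0.4763.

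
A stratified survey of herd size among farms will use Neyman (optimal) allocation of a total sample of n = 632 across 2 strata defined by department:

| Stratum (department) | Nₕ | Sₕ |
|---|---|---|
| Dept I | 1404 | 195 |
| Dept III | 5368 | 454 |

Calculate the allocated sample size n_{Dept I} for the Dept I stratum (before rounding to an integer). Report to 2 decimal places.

63.83

Neyman allocation: nₕ = n·NₕSₕ / Σⱼ NⱼSⱼ.
Σ NⱼSⱼ = 1404·195 + 5368·454 = 2.710852 × 10^6.
n_{Dept I} = 632·1404·195 / (2.710852 × 10^6) = 63.83.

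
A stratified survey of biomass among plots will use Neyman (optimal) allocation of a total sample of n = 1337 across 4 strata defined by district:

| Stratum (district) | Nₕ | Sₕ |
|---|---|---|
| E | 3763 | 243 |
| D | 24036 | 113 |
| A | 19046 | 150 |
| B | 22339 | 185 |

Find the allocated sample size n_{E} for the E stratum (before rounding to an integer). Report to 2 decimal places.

Neyman allocation: nₕ = n·NₕSₕ / Σⱼ NⱼSⱼ.
Σ NⱼSⱼ = 3763·243 + 24036·113 + 19046·150 + 22339·185 = 1.0620092 × 10^7.
n_{E} = 1337·3763·243 / (1.0620092 × 10^7) = 115.12.

115.12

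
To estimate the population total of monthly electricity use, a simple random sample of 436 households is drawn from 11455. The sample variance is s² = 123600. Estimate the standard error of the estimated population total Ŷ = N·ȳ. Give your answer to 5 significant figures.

Var(Ŷ) = N²·Var(ȳ) = N²·(1 − n/N)·s²/n.
f = 436/11455 = 0.03806198; Var(ȳ) = 0.96193802·123600/436 = 272.69619.
Var(Ŷ) = 11455² · 272.69619 = 3.5782383 × 10^10.
SE(Ŷ) = √(3.5782383 × 10^10) = 189160.

189160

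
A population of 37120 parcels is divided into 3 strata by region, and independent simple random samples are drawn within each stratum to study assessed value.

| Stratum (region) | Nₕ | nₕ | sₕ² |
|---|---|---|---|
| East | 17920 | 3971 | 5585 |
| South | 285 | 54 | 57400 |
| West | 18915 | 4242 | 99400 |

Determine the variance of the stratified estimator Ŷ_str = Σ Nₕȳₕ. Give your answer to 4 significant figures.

Var(Ŷ_str) = Σₕ Nₕ²(1 − fₕ)sₕ²/nₕ.
East: 17920²·(1 − 3971/17920)·5585/3971 = 3.5156398 × 10^8.
South: 285²·(1 − 54/285)·57400/54 = 6.9980167 × 10^7.
West: 18915²·(1 − 4242/18915)·99400/4242 = 6.5034077 × 10^9.
Sum = 6.9249518 × 10^9.

6.925 × 10^9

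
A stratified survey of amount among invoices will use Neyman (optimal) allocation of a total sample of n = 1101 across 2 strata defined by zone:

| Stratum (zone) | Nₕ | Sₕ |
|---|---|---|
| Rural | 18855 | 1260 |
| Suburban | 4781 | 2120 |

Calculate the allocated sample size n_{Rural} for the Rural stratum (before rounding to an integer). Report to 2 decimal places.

771.75

Neyman allocation: nₕ = n·NₕSₕ / Σⱼ NⱼSⱼ.
Σ NⱼSⱼ = 18855·1260 + 4781·2120 = 3.389302 × 10^7.
n_{Rural} = 1101·18855·1260 / (3.389302 × 10^7) = 771.75.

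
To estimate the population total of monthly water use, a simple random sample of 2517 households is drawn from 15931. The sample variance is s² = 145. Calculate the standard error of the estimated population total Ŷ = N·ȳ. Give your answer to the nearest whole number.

3509

Var(Ŷ) = N²·Var(ȳ) = N²·(1 − n/N)·s²/n.
f = 2517/15931 = 0.15799385; Var(ȳ) = 0.84200615·145/2517 = 0.048506513.
Var(Ŷ) = 15931² · 0.048506513 = 1.2310796 × 10^7.
SE(Ŷ) = √(1.2310796 × 10^7) = 3509.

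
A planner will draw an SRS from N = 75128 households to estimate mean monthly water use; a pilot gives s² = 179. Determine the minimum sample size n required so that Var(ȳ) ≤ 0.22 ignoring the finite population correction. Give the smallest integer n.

Without fpc, n₀ = s²/D = 179/0.22 = 813.6364.
Rounding up, n = 814.

814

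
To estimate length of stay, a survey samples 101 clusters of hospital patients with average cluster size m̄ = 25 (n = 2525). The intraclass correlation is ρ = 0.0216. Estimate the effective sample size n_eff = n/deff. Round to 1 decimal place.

deff = 1 + (25 − 1)·0.0216 = 1 + 0.5184 = 1.5184.
n_eff = 2525 / 1.5184 = 1662.9.

1662.9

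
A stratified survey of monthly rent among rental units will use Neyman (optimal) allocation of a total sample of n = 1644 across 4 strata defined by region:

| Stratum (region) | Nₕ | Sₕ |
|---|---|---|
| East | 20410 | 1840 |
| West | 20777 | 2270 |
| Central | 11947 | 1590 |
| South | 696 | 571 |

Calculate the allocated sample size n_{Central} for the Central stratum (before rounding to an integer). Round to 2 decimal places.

299.96

Neyman allocation: nₕ = n·NₕSₕ / Σⱼ NⱼSⱼ.
Σ NⱼSⱼ = 20410·1840 + 20777·2270 + 11947·1590 + 696·571 = 1.0411134 × 10^8.
n_{Central} = 1644·11947·1590 / (1.0411134 × 10^8) = 299.96.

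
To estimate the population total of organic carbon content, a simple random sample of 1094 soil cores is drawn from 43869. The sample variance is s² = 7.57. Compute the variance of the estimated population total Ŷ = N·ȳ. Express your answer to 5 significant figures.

Var(Ŷ) = N²·Var(ȳ) = N²·(1 − n/N)·s²/n.
f = 1094/43869 = 0.02493788; Var(ȳ) = 0.97506212·7.57/1094 = 0.006747002.
Var(Ŷ) = 43869² · 0.006747002 = 1.2984532 × 10^7.

1.2985 × 10^7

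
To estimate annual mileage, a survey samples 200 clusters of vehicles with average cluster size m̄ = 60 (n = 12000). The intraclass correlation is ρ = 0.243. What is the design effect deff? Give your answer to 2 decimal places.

deff = 1 + (60 − 1)·0.243 = 1 + 14.337 = 15.337.

15.34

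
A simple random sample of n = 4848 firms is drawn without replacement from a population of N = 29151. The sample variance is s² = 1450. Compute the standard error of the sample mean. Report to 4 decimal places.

0.4994

Under SRS without replacement, Var(ȳ) = (1 − f)·s²/n with f = n/N = 4848/29151 = 0.16630647.
Var(ȳ) = (1 − 0.16630647)·1450/4848 = 0.83369353·0.29909241 = 0.24935141.
SE(ȳ) = √(0.24935141) = 0.4994.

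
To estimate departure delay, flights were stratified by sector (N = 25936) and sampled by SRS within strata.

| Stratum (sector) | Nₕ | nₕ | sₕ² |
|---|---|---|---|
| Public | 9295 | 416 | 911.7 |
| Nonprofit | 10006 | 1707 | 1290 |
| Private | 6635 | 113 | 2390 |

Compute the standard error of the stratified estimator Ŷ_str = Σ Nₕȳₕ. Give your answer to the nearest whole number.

34042

Var(Ŷ_str) = Σₕ Nₕ²(1 − fₕ)sₕ²/nₕ.
Public: 9295²·(1 − 416/9295)·911.7/416 = 1.8087231 × 10^8.
Nonprofit: 10006²·(1 − 1707/10006)·1290/1707 = 6.275415 × 10^7.
Private: 6635²·(1 − 113/6635)·2390/113 = 9.1525304 × 10^8.
Sum = 1.1588795 × 10^9.
SE = √(1.1588795 × 10^9) = 34042.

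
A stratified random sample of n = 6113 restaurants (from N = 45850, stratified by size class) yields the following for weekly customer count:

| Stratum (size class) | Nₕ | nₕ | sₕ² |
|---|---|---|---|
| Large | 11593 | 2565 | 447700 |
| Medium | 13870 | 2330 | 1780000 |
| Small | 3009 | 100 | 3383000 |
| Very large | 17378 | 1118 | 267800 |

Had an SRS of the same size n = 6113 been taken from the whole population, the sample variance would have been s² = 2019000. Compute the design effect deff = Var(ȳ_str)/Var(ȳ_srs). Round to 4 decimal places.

0.8381

Var(ȳ_str) = Σ Wₕ²(1−fₕ)sₕ²/nₕ with Wₕ = Nₕ/45850:
  Large: (11593/45850)²·(1−2565/11593)·447700/2565 = 8.689773
  Medium: (13870/45850)²·(1−2330/13870)·1780000/2330 = 58.165795
  Small: (3009/45850)²·(1−100/3009)·3383000/100 = 140.8605
  Very large: (17378/45850)²·(1−1118/17378)·267800/1118 = 32.19663
  → Var(ȳ_str) = 239.9127.
Var(ȳ_srs) = (1 − 6113/45850)·2019000/6113 = 286.24484.
deff = 239.9127 / 286.24484 = 0.8381.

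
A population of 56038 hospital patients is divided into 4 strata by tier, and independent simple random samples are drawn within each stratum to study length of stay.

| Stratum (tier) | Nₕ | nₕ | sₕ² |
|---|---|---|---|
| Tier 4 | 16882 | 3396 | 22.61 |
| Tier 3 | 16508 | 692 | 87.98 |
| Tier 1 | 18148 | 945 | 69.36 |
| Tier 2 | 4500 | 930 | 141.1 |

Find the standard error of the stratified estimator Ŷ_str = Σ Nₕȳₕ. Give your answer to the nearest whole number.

Var(Ŷ_str) = Σₕ Nₕ²(1 − fₕ)sₕ²/nₕ.
Tier 4: 16882²·(1 − 3396/16882)·22.61/3396 = 1.5157931 × 10^6.
Tier 3: 16508²·(1 − 692/16508)·87.98/692 = 3.3194718 × 10^7.
Tier 1: 18148²·(1 − 945/18148)·69.36/945 = 2.2914492 × 10^7.
Tier 2: 4500²·(1 − 930/4500)·141.1/930 = 2.4373887 × 10^6.
Sum = 6.0062392 × 10^7.
SE = √(6.0062392 × 10^7) = 7750.

7750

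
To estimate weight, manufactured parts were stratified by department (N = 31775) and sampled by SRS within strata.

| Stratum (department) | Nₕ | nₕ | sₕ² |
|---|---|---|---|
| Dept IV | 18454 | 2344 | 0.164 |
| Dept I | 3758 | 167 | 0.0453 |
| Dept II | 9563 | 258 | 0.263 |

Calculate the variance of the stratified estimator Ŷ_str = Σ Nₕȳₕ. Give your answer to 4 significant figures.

Var(Ŷ_str) = Σₕ Nₕ²(1 − fₕ)sₕ²/nₕ.
Dept IV: 18454²·(1 − 2344/18454)·0.164/2344 = 20800.429.
Dept I: 3758²·(1 − 167/3758)·0.0453/167 = 3660.6138.
Dept II: 9563²·(1 − 258/9563)·0.263/258 = 90708.206.
Sum = 115169.25.

115200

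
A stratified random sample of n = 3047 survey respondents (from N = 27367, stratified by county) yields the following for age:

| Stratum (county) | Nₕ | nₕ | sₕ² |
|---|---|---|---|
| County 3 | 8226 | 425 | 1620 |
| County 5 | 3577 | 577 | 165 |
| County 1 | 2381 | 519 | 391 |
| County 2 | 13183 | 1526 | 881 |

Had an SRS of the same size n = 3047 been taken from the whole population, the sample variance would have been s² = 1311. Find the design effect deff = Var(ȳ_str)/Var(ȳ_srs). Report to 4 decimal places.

Var(ȳ_str) = Σ Wₕ²(1−fₕ)sₕ²/nₕ with Wₕ = Nₕ/27367:
  County 3: (8226/27367)²·(1−425/8226)·1620/425 = 0.32659587
  County 5: (3577/27367)²·(1−577/3577)·165/577 = 0.0040972639
  County 1: (2381/27367)²·(1−519/2381)·391/519 = 0.0044595813
  County 2: (13183/27367)²·(1−1526/13183)·881/1526 = 0.11845899
  → Var(ȳ_str) = 0.45361171.
Var(ȳ_srs) = (1 − 3047/27367)·1311/3047 = 0.38235486.
deff = 0.45361171 / 0.38235486 = 1.1864.

1.1864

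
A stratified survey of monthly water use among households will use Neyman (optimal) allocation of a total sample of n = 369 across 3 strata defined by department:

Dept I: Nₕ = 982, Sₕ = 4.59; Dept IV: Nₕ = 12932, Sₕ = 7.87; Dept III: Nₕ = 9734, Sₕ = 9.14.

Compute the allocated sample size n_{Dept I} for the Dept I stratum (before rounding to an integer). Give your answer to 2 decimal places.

Neyman allocation: nₕ = n·NₕSₕ / Σⱼ NⱼSⱼ.
Σ NⱼSⱼ = 982·4.59 + 12932·7.87 + 9734·9.14 = 195250.98.
n_{Dept I} = 369·982·4.59 / 195250.98 = 8.52.

8.52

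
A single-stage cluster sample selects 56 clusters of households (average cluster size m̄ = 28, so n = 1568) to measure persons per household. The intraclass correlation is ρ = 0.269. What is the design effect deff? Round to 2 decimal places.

8.26

deff = 1 + (28 − 1)·0.269 = 1 + 7.263 = 8.263.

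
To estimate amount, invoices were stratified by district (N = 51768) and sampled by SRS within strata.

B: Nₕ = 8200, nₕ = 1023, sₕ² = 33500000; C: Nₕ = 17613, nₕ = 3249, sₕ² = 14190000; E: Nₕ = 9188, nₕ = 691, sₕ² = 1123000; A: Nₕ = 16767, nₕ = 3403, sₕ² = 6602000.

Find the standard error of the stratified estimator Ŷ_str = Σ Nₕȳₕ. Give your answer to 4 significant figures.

1.896 × 10^6

Var(Ŷ_str) = Σₕ Nₕ²(1 − fₕ)sₕ²/nₕ.
B: 8200²·(1 − 1023/8200)·33500000/1023 = 1.9271964 × 10^12.
C: 17613²·(1 − 3249/17613)·14190000/3249 = 1.1049469 × 10^12.
E: 9188²·(1 − 691/9188)·1123000/691 = 1.2687858 × 10^11.
A: 16767²·(1 − 3403/16767)·6602000/3403 = 4.3471578 × 10^11.
Sum = 3.5937377 × 10^12.
SE = √(3.5937377 × 10^12) = 1.896 × 10^6.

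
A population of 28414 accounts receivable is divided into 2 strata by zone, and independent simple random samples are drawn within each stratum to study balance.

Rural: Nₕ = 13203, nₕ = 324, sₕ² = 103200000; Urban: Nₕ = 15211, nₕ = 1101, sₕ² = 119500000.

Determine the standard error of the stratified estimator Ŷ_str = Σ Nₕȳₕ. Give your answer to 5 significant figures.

8.8009 × 10^6

Var(Ŷ_str) = Σₕ Nₕ²(1 − fₕ)sₕ²/nₕ.
Rural: 13203²·(1 − 324/13203)·103200000/324 = 5.4161347 × 10^13.
Urban: 15211²·(1 − 1101/15211)·119500000/1101 = 2.3295142 × 10^13.
Sum = 7.7456489 × 10^13.
SE = √(7.7456489 × 10^13) = 8.8009 × 10^6.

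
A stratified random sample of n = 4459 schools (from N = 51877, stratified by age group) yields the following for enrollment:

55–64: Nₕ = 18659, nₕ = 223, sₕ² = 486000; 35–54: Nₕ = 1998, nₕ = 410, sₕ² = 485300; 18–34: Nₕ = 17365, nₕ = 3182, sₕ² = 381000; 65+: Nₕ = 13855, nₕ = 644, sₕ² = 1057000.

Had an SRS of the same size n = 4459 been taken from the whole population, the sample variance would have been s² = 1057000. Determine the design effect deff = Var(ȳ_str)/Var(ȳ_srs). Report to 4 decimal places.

1.8579

Var(ȳ_str) = Σ Wₕ²(1−fₕ)sₕ²/nₕ with Wₕ = Nₕ/51877:
  55–64: (18659/51877)²·(1−223/18659)·486000/223 = 278.57155
  35–54: (1998/51877)²·(1−410/1998)·485300/410 = 1.3954771
  18–34: (17365/51877)²·(1−3182/17365)·381000/3182 = 10.957664
  65+: (13855/51877)²·(1−644/13855)·1057000/644 = 111.63018
  → Var(ȳ_str) = 402.55487.
Var(ȳ_srs) = (1 − 4459/51877)·1057000/4459 = 216.67355.
deff = 402.55487 / 216.67355 = 1.8579.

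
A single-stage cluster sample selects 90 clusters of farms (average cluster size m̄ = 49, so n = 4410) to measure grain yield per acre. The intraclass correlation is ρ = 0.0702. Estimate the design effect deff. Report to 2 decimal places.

deff = 1 + (49 − 1)·0.0702 = 1 + 3.3696 = 4.3696.

4.37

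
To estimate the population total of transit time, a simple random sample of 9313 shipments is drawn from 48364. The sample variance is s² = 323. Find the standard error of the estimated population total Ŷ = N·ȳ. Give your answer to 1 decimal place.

8093.4

Var(Ŷ) = N²·Var(ȳ) = N²·(1 − n/N)·s²/n.
f = 9313/48364 = 0.19256058; Var(ȳ) = 0.80743942·323/9313 = 0.02800418.
Var(Ŷ) = 48364² · 0.02800418 = 6.5503919 × 10^7.
SE(Ŷ) = √(6.5503919 × 10^7) = 8093.4.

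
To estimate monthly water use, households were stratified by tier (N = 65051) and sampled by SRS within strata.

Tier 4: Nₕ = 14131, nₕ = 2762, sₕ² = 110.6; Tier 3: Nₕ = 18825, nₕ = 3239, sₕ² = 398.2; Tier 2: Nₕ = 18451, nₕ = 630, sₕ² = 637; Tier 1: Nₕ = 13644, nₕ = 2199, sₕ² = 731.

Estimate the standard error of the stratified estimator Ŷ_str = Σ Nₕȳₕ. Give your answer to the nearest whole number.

20661

Var(Ŷ_str) = Σₕ Nₕ²(1 − fₕ)sₕ²/nₕ.
Tier 4: 14131²·(1 − 2762/14131)·110.6/2762 = 6.4331935 × 10^6.
Tier 3: 18825²·(1 − 3239/18825)·398.2/3239 = 3.6071148 × 10^7.
Tier 2: 18451²·(1 − 630/18451)·637/630 = 3.3246877 × 10^8.
Tier 1: 13644²·(1 − 2199/13644)·731/2199 = 5.1909836 × 10^7.
Sum = 4.2688295 × 10^8.
SE = √(4.2688295 × 10^8) = 20661.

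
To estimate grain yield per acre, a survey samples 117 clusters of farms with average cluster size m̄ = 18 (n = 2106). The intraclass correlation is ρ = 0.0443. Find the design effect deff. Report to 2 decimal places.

deff = 1 + (18 − 1)·0.0443 = 1 + 0.7531 = 1.7531.

1.75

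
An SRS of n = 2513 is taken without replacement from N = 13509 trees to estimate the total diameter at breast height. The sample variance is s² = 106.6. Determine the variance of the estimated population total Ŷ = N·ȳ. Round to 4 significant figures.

Var(Ŷ) = N²·Var(ȳ) = N²·(1 − n/N)·s²/n.
f = 2513/13509 = 0.18602413; Var(ȳ) = 0.81397587·106.6/2513 = 0.034528383.
Var(Ŷ) = 13509² · 0.034528383 = 6.301191 × 10^6.

6.301 × 10^6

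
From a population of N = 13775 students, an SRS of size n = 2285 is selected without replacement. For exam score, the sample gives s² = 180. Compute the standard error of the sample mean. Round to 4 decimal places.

Under SRS without replacement, Var(ȳ) = (1 − f)·s²/n with f = n/N = 2285/13775 = 0.16588022.
Var(ȳ) = (1 − 0.16588022)·180/2285 = 0.83411978·0.078774617 = 0.065707466.
SE(ȳ) = √(0.065707466) = 0.2563.

0.2563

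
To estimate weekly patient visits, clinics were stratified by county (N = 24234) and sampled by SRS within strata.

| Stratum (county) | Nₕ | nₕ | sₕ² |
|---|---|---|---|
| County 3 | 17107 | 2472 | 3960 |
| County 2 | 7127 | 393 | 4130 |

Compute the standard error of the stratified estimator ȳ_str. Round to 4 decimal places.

1.2417

Var(ȳ_str) = Σₕ Wₕ²(1 − fₕ)sₕ²/nₕ with Wₕ = Nₕ/N, N = 24234.
County 3: Wₕ = 0.70590905; term = 0.70590905²·(1 − 0.14450225)·3960/2472 = 0.68290941.
County 2: Wₕ = 0.29409095; term = 0.29409095²·(1 − 0.05514242)·4130/393 = 0.85879037.
Sum = 1.5416998.
SE = √(1.5416998) = 1.2417.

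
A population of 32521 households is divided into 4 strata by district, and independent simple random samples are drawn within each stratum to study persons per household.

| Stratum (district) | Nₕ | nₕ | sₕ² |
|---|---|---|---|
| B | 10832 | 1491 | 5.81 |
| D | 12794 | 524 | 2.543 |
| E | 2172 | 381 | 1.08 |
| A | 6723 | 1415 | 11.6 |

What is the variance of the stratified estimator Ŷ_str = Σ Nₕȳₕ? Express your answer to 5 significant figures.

Var(Ŷ_str) = Σₕ Nₕ²(1 − fₕ)sₕ²/nₕ.
B: 10832²·(1 − 1491/10832)·5.81/1491 = 394276.15.
D: 12794²·(1 − 524/12794)·2.543/524 = 761843.88.
E: 2172²·(1 − 381/2172)·1.08/381 = 11026.919.
A: 6723²·(1 − 1415/6723)·11.6/1415 = 292546.95.
Sum = 1.4596939 × 10^6.

1.4597 × 10^6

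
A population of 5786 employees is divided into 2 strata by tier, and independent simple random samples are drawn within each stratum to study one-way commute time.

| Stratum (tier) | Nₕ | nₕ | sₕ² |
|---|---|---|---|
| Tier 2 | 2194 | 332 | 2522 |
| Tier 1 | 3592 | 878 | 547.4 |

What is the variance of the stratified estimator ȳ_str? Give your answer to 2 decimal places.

1.11

Var(ȳ_str) = Σₕ Wₕ²(1 − fₕ)sₕ²/nₕ with Wₕ = Nₕ/N, N = 5786.
Tier 2: Wₕ = 0.37919115; term = 0.37919115²·(1 − 0.15132179)·2522/332 = 0.92697162.
Tier 1: Wₕ = 0.62080885; term = 0.62080885²·(1 − 0.24443207)·547.4/878 = 0.18155139.
Sum = 1.108523.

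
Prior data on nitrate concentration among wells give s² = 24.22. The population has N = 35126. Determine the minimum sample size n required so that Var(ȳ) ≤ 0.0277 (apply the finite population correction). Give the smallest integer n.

Without fpc, n₀ = s²/D = 24.22/0.0277 = 874.3682.
With fpc, (1 − n/N)·s²/n ≤ D requires n ≥ n₀/(1 + n₀/N) = 874.3682/(1 + 874.3682/35126) = 853.1318.
Rounding up, n = 854.

854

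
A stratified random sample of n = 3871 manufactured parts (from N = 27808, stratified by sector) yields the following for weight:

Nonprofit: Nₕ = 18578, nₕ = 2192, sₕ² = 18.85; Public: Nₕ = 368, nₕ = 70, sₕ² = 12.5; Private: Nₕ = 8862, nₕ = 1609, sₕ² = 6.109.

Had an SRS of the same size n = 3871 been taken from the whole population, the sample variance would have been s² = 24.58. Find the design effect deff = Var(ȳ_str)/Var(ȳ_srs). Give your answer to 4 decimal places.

Var(ȳ_str) = Σ Wₕ²(1−fₕ)sₕ²/nₕ with Wₕ = Nₕ/27808:
  Nonprofit: (18578/27808)²·(1−2192/18578)·18.85/2192 = 0.0033853471
  Public: (368/27808)²·(1−70/368)·12.5/70 = 2.5324247 × 10^-5
  Private: (8862/27808)²·(1−1609/8862)·6.109/1609 = 3.1559055 × 10^-4
  → Var(ȳ_str) = 0.0037262619.
Var(ȳ_srs) = (1 − 3871/27808)·24.58/3871 = 0.0054658621.
deff = 0.0037262619 / 0.0054658621 = 0.6817.

0.6817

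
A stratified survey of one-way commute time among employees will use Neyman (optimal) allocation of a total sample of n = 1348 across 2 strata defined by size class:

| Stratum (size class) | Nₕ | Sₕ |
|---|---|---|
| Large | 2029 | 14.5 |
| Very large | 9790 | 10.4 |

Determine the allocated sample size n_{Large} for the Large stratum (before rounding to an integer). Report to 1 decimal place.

302.2

Neyman allocation: nₕ = n·NₕSₕ / Σⱼ NⱼSⱼ.
Σ NⱼSⱼ = 2029·14.5 + 9790·10.4 = 131236.5.
n_{Large} = 1348·2029·14.5 / 131236.5 = 302.2.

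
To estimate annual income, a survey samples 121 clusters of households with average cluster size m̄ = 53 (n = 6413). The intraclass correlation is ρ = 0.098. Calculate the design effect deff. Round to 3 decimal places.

6.096

deff = 1 + (53 − 1)·0.098 = 1 + 5.096 = 6.096.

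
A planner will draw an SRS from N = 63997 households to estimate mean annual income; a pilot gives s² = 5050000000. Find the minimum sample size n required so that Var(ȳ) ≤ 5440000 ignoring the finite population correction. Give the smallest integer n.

Without fpc, n₀ = s²/D = 5050000000/5440000 = 928.3088.
Rounding up, n = 929.

929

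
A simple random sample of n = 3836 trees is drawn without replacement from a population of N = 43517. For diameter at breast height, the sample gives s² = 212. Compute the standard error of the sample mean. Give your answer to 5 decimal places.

Under SRS without replacement, Var(ȳ) = (1 − f)·s²/n with f = n/N = 3836/43517 = 0.08814946.
Var(ȳ) = (1 − 0.08814946)·212/3836 = 0.91185054·0.055265902 = 0.050394243.
SE(ȳ) = √(0.050394243) = 0.22449.

0.22449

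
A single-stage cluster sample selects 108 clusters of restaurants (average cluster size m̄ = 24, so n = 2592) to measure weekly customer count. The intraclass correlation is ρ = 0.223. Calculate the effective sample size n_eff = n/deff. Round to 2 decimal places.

deff = 1 + (24 − 1)·0.223 = 1 + 5.129 = 6.129.
n_eff = 2592 / 6.129 = 422.91.

422.91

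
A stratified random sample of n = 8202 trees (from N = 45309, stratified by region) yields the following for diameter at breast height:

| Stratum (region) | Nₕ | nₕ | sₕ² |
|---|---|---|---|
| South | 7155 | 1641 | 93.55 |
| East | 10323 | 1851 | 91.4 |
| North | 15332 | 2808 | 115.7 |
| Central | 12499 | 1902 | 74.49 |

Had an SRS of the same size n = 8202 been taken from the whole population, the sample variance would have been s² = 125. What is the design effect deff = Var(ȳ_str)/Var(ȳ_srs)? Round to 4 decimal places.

Var(ȳ_str) = Σ Wₕ²(1−fₕ)sₕ²/nₕ with Wₕ = Nₕ/45309:
  South: (7155/45309)²·(1−1641/7155)·93.55/1641 = 0.0010955764
  East: (10323/45309)²·(1−1851/10323)·91.4/1851 = 0.0021035977
  North: (15332/45309)²·(1−2808/15332)·115.7/2808 = 0.0038539775
  Central: (12499/45309)²·(1−1902/12499)·74.49/1902 = 0.002526834
  → Var(ȳ_str) = 0.0095799856.
Var(ȳ_srs) = (1 − 8202/45309)·125/8202 = 0.012481352.
deff = 0.0095799856 / 0.012481352 = 0.7675.

0.7675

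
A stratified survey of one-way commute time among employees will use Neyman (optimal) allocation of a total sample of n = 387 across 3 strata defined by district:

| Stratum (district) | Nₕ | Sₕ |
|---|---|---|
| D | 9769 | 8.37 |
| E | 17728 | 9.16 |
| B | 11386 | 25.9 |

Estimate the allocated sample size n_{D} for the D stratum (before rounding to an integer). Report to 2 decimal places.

Neyman allocation: nₕ = n·NₕSₕ / Σⱼ NⱼSⱼ.
Σ NⱼSⱼ = 9769·8.37 + 17728·9.16 + 11386·25.9 = 539052.41.
n_{D} = 387·9769·8.37 / 539052.41 = 58.70.

58.70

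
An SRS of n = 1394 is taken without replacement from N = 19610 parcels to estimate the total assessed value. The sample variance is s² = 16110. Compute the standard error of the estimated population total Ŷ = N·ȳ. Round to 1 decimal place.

Var(Ŷ) = N²·Var(ȳ) = N²·(1 − n/N)·s²/n.
f = 1394/19610 = 0.07108618; Var(ȳ) = 0.92891382·16110/1394 = 10.735152.
Var(Ŷ) = 19610² · 10.735152 = 4.1282252 × 10^9.
SE(Ŷ) = √(4.1282252 × 10^9) = 64251.3.

64251.3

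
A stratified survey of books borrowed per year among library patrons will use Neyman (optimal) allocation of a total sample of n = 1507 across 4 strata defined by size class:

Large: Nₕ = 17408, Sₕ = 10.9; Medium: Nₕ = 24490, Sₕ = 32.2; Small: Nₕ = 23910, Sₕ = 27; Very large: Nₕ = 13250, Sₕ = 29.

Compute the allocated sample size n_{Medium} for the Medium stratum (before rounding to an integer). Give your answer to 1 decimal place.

591.8

Neyman allocation: nₕ = n·NₕSₕ / Σⱼ NⱼSⱼ.
Σ NⱼSⱼ = 17408·10.9 + 24490·32.2 + 23910·27 + 13250·29 = 2.0081452 × 10^6.
n_{Medium} = 1507·24490·32.2 / (2.0081452 × 10^6) = 591.8.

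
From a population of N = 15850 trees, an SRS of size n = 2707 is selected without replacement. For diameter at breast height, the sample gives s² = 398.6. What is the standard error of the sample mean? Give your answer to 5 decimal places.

Under SRS without replacement, Var(ȳ) = (1 − f)·s²/n with f = n/N = 2707/15850 = 0.17078864.
Var(ȳ) = (1 − 0.17078864)·398.6/2707 = 0.82921136·0.14724788 = 0.12209961.
SE(ȳ) = √(0.12209961) = 0.34943.

0.34943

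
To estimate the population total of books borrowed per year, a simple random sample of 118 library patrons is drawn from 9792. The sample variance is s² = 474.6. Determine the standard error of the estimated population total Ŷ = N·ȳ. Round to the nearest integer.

Var(Ŷ) = N²·Var(ȳ) = N²·(1 − n/N)·s²/n.
f = 118/9792 = 0.01205065; Var(ȳ) = 0.98794935·474.6/118 = 3.9735658.
Var(Ŷ) = 9792² · 3.9735658 = 3.8099846 × 10^8.
SE(Ŷ) = √(3.8099846 × 10^8) = 19519.

19519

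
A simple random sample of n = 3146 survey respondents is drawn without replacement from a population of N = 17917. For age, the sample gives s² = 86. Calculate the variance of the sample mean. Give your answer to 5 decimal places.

Under SRS without replacement, Var(ȳ) = (1 − f)·s²/n with f = n/N = 3146/17917 = 0.17558743.
Var(ȳ) = (1 − 0.17558743)·86/3146 = 0.82441257·0.0273363 = 0.022536389.

0.02254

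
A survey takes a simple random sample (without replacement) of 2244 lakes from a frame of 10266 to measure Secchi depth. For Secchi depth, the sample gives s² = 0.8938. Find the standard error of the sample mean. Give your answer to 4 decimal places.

Under SRS without replacement, Var(ȳ) = (1 − f)·s²/n with f = n/N = 2244/10266 = 0.21858562.
Var(ȳ) = (1 − 0.21858562)·0.8938/2244 = 0.78141438·3.983066 × 10^-4 = 3.112425 × 10^-4.
SE(ȳ) = √(3.112425 × 10^-4) = 0.0176.

0.0176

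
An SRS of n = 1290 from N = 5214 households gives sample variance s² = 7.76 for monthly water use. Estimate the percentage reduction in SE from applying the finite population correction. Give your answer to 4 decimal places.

13.2481

f = n/N = 1290/5214 = 0.24741082.
SE_no-fpc = √(s²/n) = 0.077559679; SE_fpc = √((1−f)s²/n) = 0.067284494.
Ratio = √(1−f) = 0.86751898. Reduction = 100·(1 − 0.86751898) = 13.2481%.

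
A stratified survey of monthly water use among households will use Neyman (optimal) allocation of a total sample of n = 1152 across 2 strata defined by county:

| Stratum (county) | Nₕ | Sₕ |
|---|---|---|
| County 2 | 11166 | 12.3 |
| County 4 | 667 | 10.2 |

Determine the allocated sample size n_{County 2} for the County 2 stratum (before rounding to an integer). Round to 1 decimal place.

1097.6

Neyman allocation: nₕ = n·NₕSₕ / Σⱼ NⱼSⱼ.
Σ NⱼSⱼ = 11166·12.3 + 667·10.2 = 144145.2.
n_{County 2} = 1152·11166·12.3 / 144145.2 = 1097.6.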